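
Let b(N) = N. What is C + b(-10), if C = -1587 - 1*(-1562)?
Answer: -35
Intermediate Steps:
C = -25 (C = -1587 + 1562 = -25)
C + b(-10) = -25 - 10 = -35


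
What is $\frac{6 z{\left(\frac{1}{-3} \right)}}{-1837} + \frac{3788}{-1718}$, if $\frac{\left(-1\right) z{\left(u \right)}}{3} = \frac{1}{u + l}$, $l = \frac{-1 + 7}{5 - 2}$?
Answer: $- \frac{17350004}{7889915} \approx -2.199$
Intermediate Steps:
$l = 2$ ($l = \frac{6}{3} = 6 \cdot \frac{1}{3} = 2$)
$z{\left(u \right)} = - \frac{3}{2 + u}$ ($z{\left(u \right)} = - \frac{3}{u + 2} = - \frac{3}{2 + u}$)
$\frac{6 z{\left(\frac{1}{-3} \right)}}{-1837} + \frac{3788}{-1718} = \frac{6 \left(- \frac{3}{2 + \frac{1}{-3}}\right)}{-1837} + \frac{3788}{-1718} = 6 \left(- \frac{3}{2 - \frac{1}{3}}\right) \left(- \frac{1}{1837}\right) + 3788 \left(- \frac{1}{1718}\right) = 6 \left(- \frac{3}{\frac{5}{3}}\right) \left(- \frac{1}{1837}\right) - \frac{1894}{859} = 6 \left(\left(-3\right) \frac{3}{5}\right) \left(- \frac{1}{1837}\right) - \frac{1894}{859} = 6 \left(- \frac{9}{5}\right) \left(- \frac{1}{1837}\right) - \frac{1894}{859} = \left(- \frac{54}{5}\right) \left(- \frac{1}{1837}\right) - \frac{1894}{859} = \frac{54}{9185} - \frac{1894}{859} = - \frac{17350004}{7889915}$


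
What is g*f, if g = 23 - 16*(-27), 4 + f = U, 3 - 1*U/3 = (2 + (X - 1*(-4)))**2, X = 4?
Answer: -134225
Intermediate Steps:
U = -291 (U = 9 - 3*(2 + (4 - 1*(-4)))**2 = 9 - 3*(2 + (4 + 4))**2 = 9 - 3*(2 + 8)**2 = 9 - 3*10**2 = 9 - 3*100 = 9 - 300 = -291)
f = -295 (f = -4 - 291 = -295)
g = 455 (g = 23 + 432 = 455)
g*f = 455*(-295) = -134225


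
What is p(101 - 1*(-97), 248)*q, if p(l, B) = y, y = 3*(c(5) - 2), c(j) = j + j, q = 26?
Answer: 624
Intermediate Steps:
c(j) = 2*j
y = 24 (y = 3*(2*5 - 2) = 3*(10 - 2) = 3*8 = 24)
p(l, B) = 24
p(101 - 1*(-97), 248)*q = 24*26 = 624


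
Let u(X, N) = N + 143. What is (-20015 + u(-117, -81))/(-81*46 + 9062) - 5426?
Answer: -28973089/5336 ≈ -5429.7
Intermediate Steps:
u(X, N) = 143 + N
(-20015 + u(-117, -81))/(-81*46 + 9062) - 5426 = (-20015 + (143 - 81))/(-81*46 + 9062) - 5426 = (-20015 + 62)/(-3726 + 9062) - 5426 = -19953/5336 - 5426 = -28973089/5336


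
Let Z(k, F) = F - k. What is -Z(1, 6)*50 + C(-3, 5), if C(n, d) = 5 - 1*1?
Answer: -246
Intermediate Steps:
C(n, d) = 4 (C(n, d) = 5 - 1 = 4)
-Z(1, 6)*50 + C(-3, 5) = -(6 - 1*1)*50 + 4 = -(6 - 1)*50 + 4 = -1*5*50 + 4 = -5*50 + 4 = -250 + 4 = -246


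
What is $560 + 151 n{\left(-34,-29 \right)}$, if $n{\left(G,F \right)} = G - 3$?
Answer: $-5027$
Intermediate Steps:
$n{\left(G,F \right)} = -3 + G$ ($n{\left(G,F \right)} = G - 3 = -3 + G$)
$560 + 151 n{\left(-34,-29 \right)} = 560 + 151 \left(-3 - 34\right) = 560 + 151 \left(-37\right) = 560 - 5587 = -5027$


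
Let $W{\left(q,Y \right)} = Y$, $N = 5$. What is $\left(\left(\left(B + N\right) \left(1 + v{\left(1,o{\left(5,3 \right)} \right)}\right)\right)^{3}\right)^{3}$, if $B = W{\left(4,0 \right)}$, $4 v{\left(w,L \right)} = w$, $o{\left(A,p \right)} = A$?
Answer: $\frac{3814697265625}{262144} \approx 1.4552 \cdot 10^{7}$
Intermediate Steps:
$v{\left(w,L \right)} = \frac{w}{4}$
$B = 0$
$\left(\left(\left(B + N\right) \left(1 + v{\left(1,o{\left(5,3 \right)} \right)}\right)\right)^{3}\right)^{3} = \left(\left(\left(0 + 5\right) \left(1 + \frac{1}{4} \cdot 1\right)\right)^{3}\right)^{3} = \left(\left(5 \left(1 + \frac{1}{4}\right)\right)^{3}\right)^{3} = \left(\left(5 \cdot \frac{5}{4}\right)^{3}\right)^{3} = \left(\left(\frac{25}{4}\right)^{3}\right)^{3} = \left(\frac{15625}{64}\right)^{3} = \frac{3814697265625}{262144}$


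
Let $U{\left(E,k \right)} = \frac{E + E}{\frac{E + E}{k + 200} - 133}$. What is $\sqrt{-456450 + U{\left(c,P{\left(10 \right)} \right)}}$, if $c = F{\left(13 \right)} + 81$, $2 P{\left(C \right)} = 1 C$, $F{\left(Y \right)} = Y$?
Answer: $\frac{i \sqrt{334653718939630}}{27077} \approx 675.61 i$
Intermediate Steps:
$P{\left(C \right)} = \frac{C}{2}$ ($P{\left(C \right)} = \frac{1 C}{2} = \frac{C}{2}$)
$c = 94$ ($c = 13 + 81 = 94$)
$U{\left(E,k \right)} = \frac{2 E}{-133 + \frac{2 E}{200 + k}}$ ($U{\left(E,k \right)} = \frac{2 E}{\frac{2 E}{200 + k} - 133} = \frac{2 E}{-133 + \frac{2 E}{200 + k}}$)
$\sqrt{-456450 + U{\left(c,P{\left(10 \right)} \right)}} = \sqrt{-456450 - \frac{188 \left(200 + \frac{1}{2} \cdot 10\right)}{26600 - 188 + 133 \cdot \frac{1}{2} \cdot 10}} = \sqrt{-456450 - \frac{188 \left(200 + 5\right)}{26600 - 188 + 133 \cdot 5}} = \sqrt{-456450 - 188 \frac{1}{26600 - 188 + 665} \cdot 205} = \sqrt{-456450 - 188 \cdot \frac{1}{27077} \cdot 205} = \sqrt{-456450 - \frac{38540}{27077}} = \sqrt{- \frac{12359335190}{27077}} = \frac{i \sqrt{334653718939630}}{27077}$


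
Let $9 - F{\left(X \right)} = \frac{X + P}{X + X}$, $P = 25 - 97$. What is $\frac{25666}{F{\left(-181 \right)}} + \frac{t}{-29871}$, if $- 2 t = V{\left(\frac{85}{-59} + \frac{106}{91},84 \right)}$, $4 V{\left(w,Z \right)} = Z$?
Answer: $\frac{185022827123}{59841570} \approx 3091.9$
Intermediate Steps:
$P = -72$
$V{\left(w,Z \right)} = \frac{Z}{4}$
$t = - \frac{21}{2}$ ($t = - \frac{\frac{1}{4} \cdot 84}{2} = \left(- \frac{1}{2}\right) 21 = - \frac{21}{2} \approx -10.5$)
$F{\left(X \right)} = 9 - \frac{-72 + X}{2 X}$ ($F{\left(X \right)} = 9 - \frac{X - 72}{X + X} = 9 - \frac{-72 + X}{2 X}$)
$\frac{25666}{F{\left(-181 \right)}} + \frac{t}{-29871} = \frac{25666}{\frac{17}{2} + \frac{36}{-181}} - \frac{21}{2 \left(-29871\right)} = \frac{25666}{\frac{17}{2} + 36 \left(- \frac{1}{181}\right)} - - \frac{7}{19914} = \frac{25666}{\frac{17}{2} - \frac{36}{181}} + \frac{7}{19914} = \frac{25666}{\frac{3005}{362}} + \frac{7}{19914} = 25666 \cdot \frac{362}{3005} + \frac{7}{19914} = \frac{9291092}{3005} + \frac{7}{19914} = \frac{185022827123}{59841570}$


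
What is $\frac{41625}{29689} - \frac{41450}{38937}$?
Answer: $\frac{390143575}{1156000593} \approx 0.33749$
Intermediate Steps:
$\frac{41625}{29689} - \frac{41450}{38937} = \frac{390143575}{1156000593}$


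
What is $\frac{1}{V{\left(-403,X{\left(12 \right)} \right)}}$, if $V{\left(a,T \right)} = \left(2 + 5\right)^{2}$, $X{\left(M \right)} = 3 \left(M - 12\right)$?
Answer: $\frac{1}{49} \approx 0.020408$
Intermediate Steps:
$X{\left(M \right)} = -36 + 3 M$ ($X{\left(M \right)} = 3 \left(-12 + M\right) = -36 + 3 M$)
$V{\left(a,T \right)} = 49$ ($V{\left(a,T \right)} = 7^{2} = 49$)
$\frac{1}{V{\left(-403,X{\left(12 \right)} \right)}} = \frac{1}{49}$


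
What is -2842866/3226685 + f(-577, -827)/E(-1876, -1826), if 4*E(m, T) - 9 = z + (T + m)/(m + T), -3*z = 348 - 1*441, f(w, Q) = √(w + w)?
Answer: -2842866/3226685 + 4*I*√1154/41 ≈ -0.88105 + 3.3142*I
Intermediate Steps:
f(w, Q) = √2*√w (f(w, Q) = √(2*w) = √2*√w)
z = 31 (z = -(348 - 1*441)/3 = -(348 - 441)/3 = -⅓*(-93) = 31)
E(m, T) = 41/4 (E(m, T) = 9/4 + (31 + (T + m)/(m + T))/4 = 9/4 + (31 + (T + m)/(T + m))/4 = 9/4 + (31 + 1)/4 = 9/4 + (¼)*32 = 9/4 + 8 = 41/4)
-2842866/3226685 + f(-577, -827)/E(-1876, -1826) = -2842866/3226685 + (√2*√(-577))/(41/4) = -2842866*1/3226685 + (√2*(I*√577))*(4/41) = -2842866/3226685 + (I*√1154)*(4/41) = -2842866/3226685 + 4*I*√1154/41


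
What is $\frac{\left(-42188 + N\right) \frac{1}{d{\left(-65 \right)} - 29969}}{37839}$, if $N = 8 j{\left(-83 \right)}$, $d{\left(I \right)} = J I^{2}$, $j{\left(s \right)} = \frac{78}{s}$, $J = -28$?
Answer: $\frac{3502228}{465659107353} \approx 7.521 \cdot 10^{-6}$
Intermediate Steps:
$d{\left(I \right)} = - 28 I^{2}$
$N = - \frac{624}{83}$ ($N = 8 \frac{78}{-83} = 8 \cdot 78 \left(- \frac{1}{83}\right) = 8 \left(- \frac{78}{83}\right) = - \frac{624}{83} \approx -7.5181$)
$\frac{\left(-42188 + N\right) \frac{1}{d{\left(-65 \right)} - 29969}}{37839} = \frac{\left(-42188 - \frac{624}{83}\right) \frac{1}{- 28 \left(-65\right)^{2} - 29969}}{37839} = - \frac{3502228}{83 \left(\left(-28\right) 4225 - 29969\right)} \frac{1}{37839} = - \frac{3502228}{83 \left(-118300 - 29969\right)} \frac{1}{37839} = - \frac{3502228}{83 \left(-148269\right)} \frac{1}{37839} = \left(- \frac{3502228}{83}\right) \left(- \frac{1}{148269}\right) \frac{1}{37839} = \frac{3502228}{12306327} \cdot \frac{1}{37839} = \frac{3502228}{465659107353}$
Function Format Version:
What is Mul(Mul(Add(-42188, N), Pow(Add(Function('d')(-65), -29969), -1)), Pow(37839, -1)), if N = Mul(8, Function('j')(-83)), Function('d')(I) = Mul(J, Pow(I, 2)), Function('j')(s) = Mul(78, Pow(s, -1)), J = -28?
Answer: Rational(3502228, 465659107353) ≈ 7.5210e-6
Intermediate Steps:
Function('d')(I) = Mul(-28, Pow(I, 2))
N = Rational(-624, 83) (N = Mul(8, Mul(78, Pow(-83, -1))) = Mul(8, Mul(78, Rational(-1, 83))) = Mul(8, Rational(-78, 83)) = Rational(-624, 83) ≈ -7.5181)
Mul(Mul(Add(-42188, N), Pow(Add(Function('d')(-65), -29969), -1)), Pow(37839, -1)) = Mul(Mul(Add(-42188, Rational(-624, 83)), Pow(Add(Mul(-28, Pow(-65, 2)), -29969), -1)), Pow(37839, -1)) = Mul(Mul(Rational(-3502228, 83), Pow(Add(Mul(-28, 4225), -29969), -1)), Rational(1, 37839)) = Mul(Mul(Rational(-3502228, 83), Pow(Add(-118300, -29969), -1)), Rational(1, 37839)) = Mul(Mul(Rational(-3502228, 83), Pow(-148269, -1)), Rational(1, 37839)) = Mul(Mul(Rational(-3502228, 83), Rational(-1, 148269)), Rational(1, 37839)) = Mul(Rational(3502228, 12306327), Rational(1, 37839)) = Rational(3502228, 465659107353)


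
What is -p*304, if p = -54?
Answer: 16416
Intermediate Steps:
-p*304 = -1*(-54)*304 = 54*304 = 16416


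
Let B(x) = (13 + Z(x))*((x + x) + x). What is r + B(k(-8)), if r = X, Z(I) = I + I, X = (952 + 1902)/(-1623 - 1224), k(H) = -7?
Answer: 56933/2847 ≈ 19.998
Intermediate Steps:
X = -2854/2847 (X = 2854/(-2847) = 2854*(-1/2847) = -2854/2847 ≈ -1.0025)
Z(I) = 2*I
r = -2854/2847 ≈ -1.0025
B(x) = 3*x*(13 + 2*x) (B(x) = (13 + 2*x)*((x + x) + x) = (13 + 2*x)*(2*x + x) = (13 + 2*x)*(3*x) = 3*x*(13 + 2*x))
r + B(k(-8)) = -2854/2847 + 3*(-7)*(13 + 2*(-7)) = -2854/2847 + 3*(-7)*(13 - 14) = -2854/2847 + 3*(-7)*(-1) = -2854/2847 + 21 = 56933/2847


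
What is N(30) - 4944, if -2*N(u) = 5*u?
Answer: -5019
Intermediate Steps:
N(u) = -5*u/2
N(30) - 4944 = -5/2*30 - 4944 = -75 - 4944 = -5019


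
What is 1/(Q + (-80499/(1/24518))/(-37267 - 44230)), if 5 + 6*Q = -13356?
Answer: 37614/827166575 ≈ 4.5473e-5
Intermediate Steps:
Q = -13361/6 (Q = -⅚ + (⅙)*(-13356) = -⅚ - 2226 = -13361/6 ≈ -2226.8)
1/(Q + (-80499/(1/24518))/(-37267 - 44230)) = 1/(-13361/6 + (-80499/(1/24518))/(-37267 - 44230)) = 1/(-13361/6 - 80499/1/24518/(-81497)) = 1/(-13361/6 - 80499*24518*(-1/81497)) = 1/(-13361/6 - 1973674482*(-1/81497)) = 1/(-13361/6 + 151821114/6269) = 1/(827166575/37614) = 37614/827166575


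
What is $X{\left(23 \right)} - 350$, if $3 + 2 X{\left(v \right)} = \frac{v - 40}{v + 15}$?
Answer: $- \frac{26731}{76} \approx -351.72$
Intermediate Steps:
$X{\left(v \right)} = - \frac{3}{2} + \frac{-40 + v}{2 \left(15 + v\right)}$ ($X{\left(v \right)} = - \frac{3}{2} + \frac{\left(v - 40\right) \frac{1}{v + 15}}{2} = - \frac{3}{2} + \frac{\left(-40 + v\right) \frac{1}{15 + v}}{2} = - \frac{3}{2} + \frac{\frac{1}{15 + v} \left(-40 + v\right)}{2} = - \frac{3}{2} + \frac{-40 + v}{2 \left(15 + v\right)}$)
$X{\left(23 \right)} - 350 = \frac{- \frac{85}{2} - 23}{15 + 23} - 350 = \frac{- \frac{85}{2} - 23}{38} - 350 = \frac{1}{38} \left(- \frac{131}{2}\right) - 350 = - \frac{131}{76} - 350 = - \frac{26731}{76}$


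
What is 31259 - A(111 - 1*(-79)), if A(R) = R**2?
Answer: -4841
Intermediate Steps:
31259 - A(111 - 1*(-79)) = 31259 - (111 - 1*(-79))**2 = 31259 - (111 + 79)**2 = 31259 - 1*190**2 = 31259 - 1*36100 = 31259 - 36100 = -4841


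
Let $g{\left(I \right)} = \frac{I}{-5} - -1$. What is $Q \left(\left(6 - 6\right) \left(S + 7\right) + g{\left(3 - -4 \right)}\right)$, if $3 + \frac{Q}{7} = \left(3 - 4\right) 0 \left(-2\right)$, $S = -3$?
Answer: $\frac{42}{5} \approx 8.4$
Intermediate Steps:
$g{\left(I \right)} = 1 - \frac{I}{5}$ ($g{\left(I \right)} = I \left(- \frac{1}{5}\right) + 1 = - \frac{I}{5} + 1 = 1 - \frac{I}{5}$)
$Q = -21$ ($Q = -21 + 7 \left(3 - 4\right) 0 \left(-2\right) = -21 + 7 \left(\left(-1\right) 0\right) = -21 + 7 \cdot 0 = -21 + 0 = -21$)
$Q \left(\left(6 - 6\right) \left(S + 7\right) + g{\left(3 - -4 \right)}\right) = - 21 \left(\left(6 - 6\right) \left(-3 + 7\right) + \left(1 - \frac{3 - -4}{5}\right)\right) = - 21 \left(0 \cdot 4 + \left(1 - \frac{3 + 4}{5}\right)\right) = - 21 \left(0 + \left(1 - \frac{7}{5}\right)\right) = - 21 \left(0 - \frac{2}{5}\right) = \left(-21\right) \left(- \frac{2}{5}\right) = \frac{42}{5}$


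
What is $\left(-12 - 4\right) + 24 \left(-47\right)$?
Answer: $-1144$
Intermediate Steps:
$\left(-12 - 4\right) + 24 \left(-47\right) = -16 - 1128 = -1144$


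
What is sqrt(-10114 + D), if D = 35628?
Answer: sqrt(25514) ≈ 159.73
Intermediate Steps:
sqrt(-10114 + D) = sqrt(-10114 + 35628) = sqrt(25514)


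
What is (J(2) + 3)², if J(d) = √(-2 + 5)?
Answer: (3 + √3)² ≈ 22.392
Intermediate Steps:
J(d) = √3
(J(2) + 3)² = (√3 + 3)² = (3 + √3)²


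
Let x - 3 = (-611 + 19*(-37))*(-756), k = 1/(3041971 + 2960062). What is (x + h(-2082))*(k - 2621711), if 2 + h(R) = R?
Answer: -15598743460585195986/6002033 ≈ -2.5989e+12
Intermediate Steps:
h(R) = -2 + R
k = 1/6002033 ≈ 1.6661e-7
x = 993387 (x = 3 + (-611 + 19*(-37))*(-756) = 3 + (-611 - 703)*(-756) = 3 - 1314*(-756) = 3 + 993384 = 993387)
(x + h(-2082))*(k - 2621711) = (993387 + (-2 - 2082))*(1/6002033 - 2621711) = (993387 - 2084)*(-15735595938462/6002033) = 991303*(-15735595938462/6002033) = -15598743460585195986/6002033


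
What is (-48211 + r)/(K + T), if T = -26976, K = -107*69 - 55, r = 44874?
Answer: 3337/34414 ≈ 0.096966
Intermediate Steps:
K = -7438 (K = -7383 - 55 = -7438)
(-48211 + r)/(K + T) = (-48211 + 44874)/(-7438 - 26976) = -3337/(-34414) = -3337*(-1/34414) = 3337/34414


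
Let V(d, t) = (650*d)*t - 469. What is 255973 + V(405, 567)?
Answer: 149518254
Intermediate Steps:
V(d, t) = -469 + 650*d*t (V(d, t) = 650*d*t - 469 = -469 + 650*d*t)
255973 + V(405, 567) = 255973 + (-469 + 650*405*567) = 255973 + (-469 + 149262750) = 255973 + 149262281 = 149518254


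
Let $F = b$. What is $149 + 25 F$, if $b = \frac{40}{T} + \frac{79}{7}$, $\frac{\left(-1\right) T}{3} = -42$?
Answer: $\frac{27662}{63} \approx 439.08$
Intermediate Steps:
$T = 126$ ($T = \left(-3\right) \left(-42\right) = 126$)
$b = \frac{731}{63}$ ($b = \frac{40}{126} + \frac{79}{7} = 40 \cdot \frac{1}{126} + 79 \cdot \frac{1}{7} = \frac{20}{63} + \frac{79}{7} = \frac{731}{63} \approx 11.603$)
$F = \frac{731}{63} \approx 11.603$
$149 + 25 F = 149 + 25 \cdot \frac{731}{63} = 149 + \frac{18275}{63} = \frac{27662}{63}$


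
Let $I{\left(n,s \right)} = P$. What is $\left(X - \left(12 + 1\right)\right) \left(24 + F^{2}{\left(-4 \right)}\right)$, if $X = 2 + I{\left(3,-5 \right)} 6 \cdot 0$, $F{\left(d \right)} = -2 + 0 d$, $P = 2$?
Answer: $-308$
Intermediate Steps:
$I{\left(n,s \right)} = 2$
$F{\left(d \right)} = -2$ ($F{\left(d \right)} = -2 + 0 = -2$)
$X = 2$ ($X = 2 + 2 \cdot 6 \cdot 0 = 2 + 2 \cdot 0 = 2 + 0 = 2$)
$\left(X - \left(12 + 1\right)\right) \left(24 + F^{2}{\left(-4 \right)}\right) = \left(2 - \left(12 + 1\right)\right) \left(24 + \left(-2\right)^{2}\right) = \left(2 - 13\right) \left(24 + 4\right) = \left(2 - 13\right) 28 = \left(-11\right) 28 = -308$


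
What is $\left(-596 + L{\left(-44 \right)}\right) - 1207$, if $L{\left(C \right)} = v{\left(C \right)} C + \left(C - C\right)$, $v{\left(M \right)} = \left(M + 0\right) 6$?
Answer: $9813$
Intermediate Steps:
$v{\left(M \right)} = 6 M$ ($v{\left(M \right)} = M 6 = 6 M$)
$L{\left(C \right)} = 6 C^{2}$ ($L{\left(C \right)} = 6 C C + \left(C - C\right) = 6 C^{2} + 0 = 6 C^{2}$)
$\left(-596 + L{\left(-44 \right)}\right) - 1207 = \left(-596 + 6 \left(-44\right)^{2}\right) - 1207 = \left(-596 + 6 \cdot 1936\right) - 1207 = \left(-596 + 11616\right) - 1207 = 11020 - 1207 = 9813$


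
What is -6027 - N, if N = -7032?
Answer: 1005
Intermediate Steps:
-6027 - N = -6027 - 1*(-7032) = -6027 + 7032 = 1005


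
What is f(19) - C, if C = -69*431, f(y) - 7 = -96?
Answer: 29650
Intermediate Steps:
f(y) = -89 (f(y) = 7 - 96 = -89)
C = -29739
f(19) - C = -89 - 1*(-29739) = -89 + 29739 = 29650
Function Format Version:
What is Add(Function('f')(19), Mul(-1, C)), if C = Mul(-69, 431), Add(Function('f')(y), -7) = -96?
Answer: 29650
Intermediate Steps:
Function('f')(y) = -89 (Function('f')(y) = Add(7, -96) = -89)
C = -29739
Add(Function('f')(19), Mul(-1, C)) = Add(-89, Mul(-1, -29739)) = Add(-89, 29739) = 29650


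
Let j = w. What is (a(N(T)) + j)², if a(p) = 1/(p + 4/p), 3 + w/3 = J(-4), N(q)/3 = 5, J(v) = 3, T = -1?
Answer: 225/52441 ≈ 0.0042905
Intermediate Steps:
N(q) = 15 (N(q) = 3*5 = 15)
w = 0 (w = -9 + 3*3 = -9 + 9 = 0)
j = 0
(a(N(T)) + j)² = (15/(4 + 15²) + 0)² = (15/(4 + 225) + 0)² = (15/229 + 0)² = (15/229)² = 225/52441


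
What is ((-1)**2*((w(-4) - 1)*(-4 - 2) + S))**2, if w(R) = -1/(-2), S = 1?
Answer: 16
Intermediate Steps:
w(R) = 1/2 (w(R) = -1*(-1/2) = 1/2)
((-1)**2*((w(-4) - 1)*(-4 - 2) + S))**2 = ((-1)**2*((1/2 - 1)*(-4 - 2) + 1))**2 = (1*(-1/2*(-6) + 1))**2 = (1*(3 + 1))**2 = (1*4)**2 = 4**2 = 16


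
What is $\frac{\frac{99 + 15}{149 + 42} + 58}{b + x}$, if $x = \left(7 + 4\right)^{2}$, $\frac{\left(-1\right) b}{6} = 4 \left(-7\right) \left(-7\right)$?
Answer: $- \frac{11192}{201505} \approx -0.055542$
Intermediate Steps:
$b = -1176$ ($b = - 6 \cdot 4 \left(-7\right) \left(-7\right) = - 6 \left(\left(-28\right) \left(-7\right)\right) = \left(-6\right) 196 = -1176$)
$x = 121$ ($x = 11^{2} = 121$)
$\frac{\frac{99 + 15}{149 + 42} + 58}{b + x} = \frac{\frac{99 + 15}{149 + 42} + 58}{-1176 + 121} = \frac{\frac{114}{191} + 58}{-1055} = \left(114 \cdot \frac{1}{191} + 58\right) \left(- \frac{1}{1055}\right) = \left(\frac{114}{191} + 58\right) \left(- \frac{1}{1055}\right) = \frac{11192}{191} \left(- \frac{1}{1055}\right) = - \frac{11192}{201505}$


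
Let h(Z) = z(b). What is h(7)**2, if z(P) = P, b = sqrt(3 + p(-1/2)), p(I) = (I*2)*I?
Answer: 7/2 ≈ 3.5000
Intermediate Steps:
p(I) = 2*I**2 (p(I) = (2*I)*I = 2*I**2)
b = sqrt(14)/2 (b = sqrt(3 + 2*(-1/2)**2) = sqrt(3 + 2*(1/4)) = sqrt(3 + 1/2) = sqrt(7/2) = sqrt(14)/2 ≈ 1.8708)
h(Z) = sqrt(14)/2
h(7)**2 = (sqrt(14)/2)**2 = 7/2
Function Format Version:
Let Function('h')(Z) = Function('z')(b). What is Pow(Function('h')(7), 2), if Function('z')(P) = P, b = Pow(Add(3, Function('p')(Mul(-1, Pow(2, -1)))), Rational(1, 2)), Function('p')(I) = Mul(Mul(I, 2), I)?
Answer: Rational(7, 2) ≈ 3.5000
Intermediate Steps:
Function('p')(I) = Mul(2, Pow(I, 2)) (Function('p')(I) = Mul(Mul(2, I), I) = Mul(2, Pow(I, 2)))
b = Mul(Rational(1, 2), Pow(14, Rational(1, 2))) (b = Pow(Add(3, Mul(2, Pow(Mul(-1, Pow(2, -1)), 2))), Rational(1, 2)) = Pow(Add(3, Mul(2, Pow(Mul(-1, Rational(1, 2)), 2))), Rational(1, 2)) = Pow(Add(3, Mul(2, Pow(Rational(-1, 2), 2))), Rational(1, 2)) = Pow(Add(3, Mul(2, Rational(1, 4))), Rational(1, 2)) = Pow(Add(3, Rational(1, 2)), Rational(1, 2)) = Pow(Rational(7, 2), Rational(1, 2)) = Mul(Rational(1, 2), Pow(14, Rational(1, 2))) ≈ 1.8708)
Function('h')(Z) = Mul(Rational(1, 2), Pow(14, Rational(1, 2)))
Pow(Function('h')(7), 2) = Pow(Mul(Rational(1, 2), Pow(14, Rational(1, 2))), 2) = Rational(7, 2)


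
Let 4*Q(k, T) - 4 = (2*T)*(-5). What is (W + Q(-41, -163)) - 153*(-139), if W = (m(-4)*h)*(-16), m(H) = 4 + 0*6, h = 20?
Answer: 40791/2 ≈ 20396.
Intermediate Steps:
m(H) = 4 (m(H) = 4 + 0 = 4)
W = -1280 (W = (4*20)*(-16) = 80*(-16) = -1280)
Q(k, T) = 1 - 5*T/2 (Q(k, T) = 1 + ((2*T)*(-5))/4 = 1 + (-10*T)/4 = 1 - 5*T/2)
(W + Q(-41, -163)) - 153*(-139) = (-1280 + (1 - 5/2*(-163))) - 153*(-139) = (-1280 + (1 + 815/2)) + 21267 = (-1280 + 817/2) + 21267 = -1743/2 + 21267 = 40791/2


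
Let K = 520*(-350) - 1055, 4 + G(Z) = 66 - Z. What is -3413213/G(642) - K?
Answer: 3778797/20 ≈ 1.8894e+5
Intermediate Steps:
G(Z) = 62 - Z (G(Z) = -4 + (66 - Z) = 62 - Z)
K = -183055 (K = -182000 - 1055 = -183055)
-3413213/G(642) - K = -3413213/(62 - 1*642) - 1*(-183055) = -3413213/(62 - 642) + 183055 = -3413213/(-580) + 183055 = -3413213*(-1/580) + 183055 = 117697/20 + 183055 = 3778797/20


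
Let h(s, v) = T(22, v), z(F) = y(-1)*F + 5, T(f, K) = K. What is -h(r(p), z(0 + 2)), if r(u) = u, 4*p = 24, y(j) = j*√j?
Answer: -5 + 2*I ≈ -5.0 + 2.0*I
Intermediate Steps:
y(j) = j^(3/2)
p = 6 (p = (¼)*24 = 6)
z(F) = 5 - I*F (z(F) = (-1)^(3/2)*F + 5 = (-I)*F + 5 = -I*F + 5 = 5 - I*F)
h(s, v) = v
-h(r(p), z(0 + 2)) = -(5 - I*(0 + 2)) = -(5 - 1*I*2) = -(5 - 2*I) = -5 + 2*I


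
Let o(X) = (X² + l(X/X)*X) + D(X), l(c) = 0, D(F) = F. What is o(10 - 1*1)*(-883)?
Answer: -79470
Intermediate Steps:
o(X) = X + X² (o(X) = (X² + 0*X) + X = (X² + 0) + X = X² + X = X + X²)
o(10 - 1*1)*(-883) = ((10 - 1*1)*(1 + (10 - 1*1)))*(-883) = ((10 - 1)*(1 + (10 - 1)))*(-883) = (9*(1 + 9))*(-883) = (9*10)*(-883) = 90*(-883) = -79470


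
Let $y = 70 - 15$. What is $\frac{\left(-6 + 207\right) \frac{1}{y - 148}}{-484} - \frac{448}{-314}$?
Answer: $\frac{3371415}{2355628} \approx 1.4312$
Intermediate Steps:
$y = 55$
$\frac{\left(-6 + 207\right) \frac{1}{y - 148}}{-484} - \frac{448}{-314} = \frac{\left(-6 + 207\right) \frac{1}{55 - 148}}{-484} - \frac{448}{-314} = \frac{201}{-93} \left(- \frac{1}{484}\right) - - \frac{224}{157} = 201 \left(- \frac{1}{93}\right) \left(- \frac{1}{484}\right) + \frac{224}{157} = \left(- \frac{67}{31}\right) \left(- \frac{1}{484}\right) + \frac{224}{157} = \frac{67}{15004} + \frac{224}{157} = \frac{3371415}{2355628}$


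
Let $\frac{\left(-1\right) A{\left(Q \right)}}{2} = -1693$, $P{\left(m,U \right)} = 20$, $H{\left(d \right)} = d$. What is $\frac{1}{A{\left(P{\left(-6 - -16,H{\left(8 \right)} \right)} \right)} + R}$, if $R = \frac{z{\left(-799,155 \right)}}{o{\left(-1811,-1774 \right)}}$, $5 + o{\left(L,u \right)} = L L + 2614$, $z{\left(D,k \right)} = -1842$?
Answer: $\frac{547055}{1852327923} \approx 0.00029533$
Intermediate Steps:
$A{\left(Q \right)} = 3386$ ($A{\left(Q \right)} = \left(-2\right) \left(-1693\right) = 3386$)
$o{\left(L,u \right)} = 2609 + L^{2}$ ($o{\left(L,u \right)} = -5 + \left(L L + 2614\right) = -5 + \left(L^{2} + 2614\right) = -5 + \left(2614 + L^{2}\right) = 2609 + L^{2}$)
$R = - \frac{307}{547055}$ ($R = - \frac{1842}{2609 + \left(-1811\right)^{2}} = - \frac{1842}{2609 + 3279721} = - \frac{1842}{3282330} = \left(-1842\right) \frac{1}{3282330} = - \frac{307}{547055} \approx -0.00056119$)
$\frac{1}{A{\left(P{\left(-6 - -16,H{\left(8 \right)} \right)} \right)} + R} = \frac{1}{3386 - \frac{307}{547055}} = \frac{1}{\frac{1852327923}{547055}} = \frac{547055}{1852327923}$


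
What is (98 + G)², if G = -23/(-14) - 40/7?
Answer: 1729225/196 ≈ 8822.6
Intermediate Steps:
G = -57/14 (G = -23*(-1/14) - 40*⅐ = 23/14 - 40/7 = -57/14 ≈ -4.0714)
(98 + G)² = (98 - 57/14)² = (1315/14)² = 1729225/196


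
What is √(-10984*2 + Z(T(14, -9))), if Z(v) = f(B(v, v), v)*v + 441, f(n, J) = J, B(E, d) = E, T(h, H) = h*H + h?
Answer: I*√8983 ≈ 94.779*I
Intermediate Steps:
T(h, H) = h + H*h (T(h, H) = H*h + h = h + H*h)
Z(v) = 441 + v² (Z(v) = v*v + 441 = v² + 441 = 441 + v²)
√(-10984*2 + Z(T(14, -9))) = √(-10984*2 + (441 + (14*(1 - 9))²)) = √(-1*21968 + (441 + (14*(-8))²)) = √(-21968 + (441 + (-112)²)) = √(-21968 + (441 + 12544)) = √(-21968 + 12985) = √(-8983) = I*√8983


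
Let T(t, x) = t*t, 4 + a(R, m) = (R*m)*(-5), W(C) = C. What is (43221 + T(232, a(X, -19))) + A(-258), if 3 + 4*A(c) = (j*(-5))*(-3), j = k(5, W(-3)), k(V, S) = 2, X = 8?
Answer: 388207/4 ≈ 97052.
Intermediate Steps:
a(R, m) = -4 - 5*R*m (a(R, m) = -4 + (R*m)*(-5) = -4 - 5*R*m)
T(t, x) = t²
j = 2
A(c) = 27/4 (A(c) = -¾ + ((2*(-5))*(-3))/4 = -¾ + (-10*(-3))/4 = -¾ + (¼)*30 = -¾ + 15/2 = 27/4)
(43221 + T(232, a(X, -19))) + A(-258) = (43221 + 232²) + 27/4 = (43221 + 53824) + 27/4 = 97045 + 27/4 = 388207/4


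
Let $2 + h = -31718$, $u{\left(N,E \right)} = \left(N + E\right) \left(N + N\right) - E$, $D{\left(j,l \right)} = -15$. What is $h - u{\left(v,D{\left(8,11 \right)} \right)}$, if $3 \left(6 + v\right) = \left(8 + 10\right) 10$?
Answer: $-35947$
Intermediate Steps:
$v = 54$ ($v = -6 + \frac{\left(8 + 10\right) 10}{3} = -6 + \frac{18 \cdot 10}{3} = -6 + \frac{1}{3} \cdot 180 = -6 + 60 = 54$)
$u{\left(N,E \right)} = - E + 2 N \left(E + N\right)$ ($u{\left(N,E \right)} = \left(E + N\right) 2 N - E = 2 N \left(E + N\right) - E = - E + 2 N \left(E + N\right)$)
$h = -31720$ ($h = -2 - 31718 = -31720$)
$h - u{\left(v,D{\left(8,11 \right)} \right)} = -31720 - \left(\left(-1\right) \left(-15\right) + 2 \cdot 54^{2} + 2 \left(-15\right) 54\right) = -31720 - \left(15 + 2 \cdot 2916 - 1620\right) = -31720 - \left(15 + 5832 - 1620\right) = -31720 - 4227 = -35947$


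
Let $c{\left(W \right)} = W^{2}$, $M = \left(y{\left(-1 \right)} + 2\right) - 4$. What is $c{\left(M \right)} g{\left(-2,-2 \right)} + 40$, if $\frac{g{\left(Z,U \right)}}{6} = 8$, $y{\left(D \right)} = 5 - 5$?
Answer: $232$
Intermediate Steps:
$y{\left(D \right)} = 0$ ($y{\left(D \right)} = 5 - 5 = 0$)
$g{\left(Z,U \right)} = 48$ ($g{\left(Z,U \right)} = 6 \cdot 8 = 48$)
$M = -2$ ($M = \left(0 + 2\right) - 4 = 2 - 4 = -2$)
$c{\left(M \right)} g{\left(-2,-2 \right)} + 40 = \left(-2\right)^{2} \cdot 48 + 40 = 4 \cdot 48 + 40 = 192 + 40 = 232$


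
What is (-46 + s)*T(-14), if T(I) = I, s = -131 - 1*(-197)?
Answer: -280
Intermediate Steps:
s = 66 (s = -131 + 197 = 66)
(-46 + s)*T(-14) = (-46 + 66)*(-14) = 20*(-14) = -280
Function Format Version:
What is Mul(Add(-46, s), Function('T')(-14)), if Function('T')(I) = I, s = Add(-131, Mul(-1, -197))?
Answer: -280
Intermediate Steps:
s = 66 (s = Add(-131, 197) = 66)
Mul(Add(-46, s), Function('T')(-14)) = Mul(Add(-46, 66), -14) = Mul(20, -14) = -280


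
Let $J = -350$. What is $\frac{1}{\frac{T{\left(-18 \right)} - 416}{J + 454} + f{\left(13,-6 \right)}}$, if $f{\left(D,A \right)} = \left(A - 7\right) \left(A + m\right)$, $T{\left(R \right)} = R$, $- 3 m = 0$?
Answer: $\frac{52}{3839} \approx 0.013545$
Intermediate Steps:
$m = 0$ ($m = \left(- \frac{1}{3}\right) 0 = 0$)
$f{\left(D,A \right)} = A \left(-7 + A\right)$ ($f{\left(D,A \right)} = \left(A - 7\right) \left(A + 0\right) = \left(-7 + A\right) A = A \left(-7 + A\right)$)
$\frac{1}{\frac{T{\left(-18 \right)} - 416}{J + 454} + f{\left(13,-6 \right)}} = \frac{1}{\frac{-18 - 416}{-350 + 454} - 6 \left(-7 - 6\right)} = \frac{1}{- \frac{434}{104} - -78} = \frac{1}{\left(-434\right) \frac{1}{104} + 78} = \frac{1}{- \frac{217}{52} + 78} = \frac{1}{\frac{3839}{52}} = \frac{52}{3839}$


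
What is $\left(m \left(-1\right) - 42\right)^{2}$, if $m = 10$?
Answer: $2704$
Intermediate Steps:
$\left(m \left(-1\right) - 42\right)^{2} = \left(10 \left(-1\right) - 42\right)^{2} = \left(-10 - 42\right)^{2} = \left(-52\right)^{2} = 2704$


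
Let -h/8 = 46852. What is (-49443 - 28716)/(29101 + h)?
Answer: 78159/345715 ≈ 0.22608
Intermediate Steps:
h = -374816 (h = -8*46852 = -374816)
(-49443 - 28716)/(29101 + h) = (-49443 - 28716)/(29101 - 374816) = -78159/(-345715) = -78159*(-1/345715) = 78159/345715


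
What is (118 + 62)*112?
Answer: 20160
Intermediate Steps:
(118 + 62)*112 = 180*112 = 20160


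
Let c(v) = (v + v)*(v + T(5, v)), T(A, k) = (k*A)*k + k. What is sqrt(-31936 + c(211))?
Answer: sqrt(94085458) ≈ 9699.8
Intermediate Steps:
T(A, k) = k + A*k**2 (T(A, k) = (A*k)*k + k = A*k**2 + k = k + A*k**2)
c(v) = 2*v*(v + v*(1 + 5*v)) (c(v) = (v + v)*(v + v*(1 + 5*v)) = (2*v)*(v + v*(1 + 5*v)) = 2*v*(v + v*(1 + 5*v)))
sqrt(-31936 + c(211)) = sqrt(-31936 + 211**2*(4 + 10*211)) = sqrt(-31936 + 44521*(4 + 2110)) = sqrt(-31936 + 44521*2114) = sqrt(-31936 + 94117394) = sqrt(94085458)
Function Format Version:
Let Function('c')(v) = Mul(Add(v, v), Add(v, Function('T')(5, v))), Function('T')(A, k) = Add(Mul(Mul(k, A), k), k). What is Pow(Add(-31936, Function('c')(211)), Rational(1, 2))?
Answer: Pow(94085458, Rational(1, 2)) ≈ 9699.8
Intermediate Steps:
Function('T')(A, k) = Add(k, Mul(A, Pow(k, 2))) (Function('T')(A, k) = Add(Mul(Mul(A, k), k), k) = Add(Mul(A, Pow(k, 2)), k) = Add(k, Mul(A, Pow(k, 2))))
Function('c')(v) = Mul(2, v, Add(v, Mul(v, Add(1, Mul(5, v))))) (Function('c')(v) = Mul(Add(v, v), Add(v, Mul(v, Add(1, Mul(5, v))))) = Mul(Mul(2, v), Add(v, Mul(v, Add(1, Mul(5, v))))) = Mul(2, v, Add(v, Mul(v, Add(1, Mul(5, v))))))
Pow(Add(-31936, Function('c')(211)), Rational(1, 2)) = Pow(Add(-31936, Mul(Pow(211, 2), Add(4, Mul(10, 211)))), Rational(1, 2)) = Pow(Add(-31936, Mul(44521, Add(4, 2110))), Rational(1, 2)) = Pow(Add(-31936, Mul(44521, 2114)), Rational(1, 2)) = Pow(Add(-31936, 94117394), Rational(1, 2)) = Pow(94085458, Rational(1, 2))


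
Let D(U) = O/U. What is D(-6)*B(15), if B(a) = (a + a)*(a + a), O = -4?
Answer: 600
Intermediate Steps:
B(a) = 4*a² (B(a) = (2*a)*(2*a) = 4*a²)
D(U) = -4/U
D(-6)*B(15) = (-4/(-6))*(4*15²) = (-4*(-⅙))*(4*225) = (⅔)*900 = 600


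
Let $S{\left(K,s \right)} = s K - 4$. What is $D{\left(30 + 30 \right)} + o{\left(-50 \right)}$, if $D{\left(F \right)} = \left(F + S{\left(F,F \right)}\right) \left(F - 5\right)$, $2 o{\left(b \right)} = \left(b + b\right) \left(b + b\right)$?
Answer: $206080$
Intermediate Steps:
$S{\left(K,s \right)} = -4 + K s$ ($S{\left(K,s \right)} = K s - 4 = -4 + K s$)
$o{\left(b \right)} = 2 b^{2}$ ($o{\left(b \right)} = \frac{\left(b + b\right) \left(b + b\right)}{2} = \frac{2 b 2 b}{2} = \frac{4 b^{2}}{2} = 2 b^{2}$)
$D{\left(F \right)} = \left(-5 + F\right) \left(-4 + F + F^{2}\right)$ ($D{\left(F \right)} = \left(F + \left(-4 + F F\right)\right) \left(F - 5\right) = \left(F + \left(-4 + F^{2}\right)\right) \left(-5 + F\right) = \left(-4 + F + F^{2}\right) \left(-5 + F\right) = \left(-5 + F\right) \left(-4 + F + F^{2}\right)$)
$D{\left(30 + 30 \right)} + o{\left(-50 \right)} = \left(20 + \left(30 + 30\right)^{3} - 9 \left(30 + 30\right) - 4 \left(30 + 30\right)^{2}\right) + 2 \left(-50\right)^{2} = \left(20 + 60^{3} - 540 - 4 \cdot 60^{2}\right) + 2 \cdot 2500 = \left(20 + 216000 - 540 - 14400\right) + 5000 = 201080 + 5000 = 206080$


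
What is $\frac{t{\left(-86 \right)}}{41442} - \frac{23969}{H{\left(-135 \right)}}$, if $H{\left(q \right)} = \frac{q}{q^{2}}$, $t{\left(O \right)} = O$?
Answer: $\frac{67049322572}{20721} \approx 3.2358 \cdot 10^{6}$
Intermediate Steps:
$H{\left(q \right)} = \frac{1}{q}$ ($H{\left(q \right)} = \frac{q}{q^{2}} = \frac{1}{q}$)
$\frac{t{\left(-86 \right)}}{41442} - \frac{23969}{H{\left(-135 \right)}} = - \frac{86}{41442} - \frac{23969}{\frac{1}{-135}} = \left(-86\right) \frac{1}{41442} - \frac{23969}{- \frac{1}{135}} = - \frac{43}{20721} - -3235815 = - \frac{43}{20721} + 3235815 = \frac{67049322572}{20721}$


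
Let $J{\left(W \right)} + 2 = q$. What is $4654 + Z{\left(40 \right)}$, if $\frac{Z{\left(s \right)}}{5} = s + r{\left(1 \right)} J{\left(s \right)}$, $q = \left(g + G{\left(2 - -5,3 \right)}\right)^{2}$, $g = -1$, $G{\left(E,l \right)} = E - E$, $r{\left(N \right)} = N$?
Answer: $4849$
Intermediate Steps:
$G{\left(E,l \right)} = 0$
$q = 1$ ($q = \left(-1 + 0\right)^{2} = \left(-1\right)^{2} = 1$)
$J{\left(W \right)} = -1$ ($J{\left(W \right)} = -2 + 1 = -1$)
$Z{\left(s \right)} = -5 + 5 s$ ($Z{\left(s \right)} = 5 \left(s + 1 \left(-1\right)\right) = 5 \left(s - 1\right) = 5 \left(-1 + s\right) = -5 + 5 s$)
$4654 + Z{\left(40 \right)} = 4654 + \left(-5 + 5 \cdot 40\right) = 4654 + \left(-5 + 200\right) = 4654 + 195 = 4849$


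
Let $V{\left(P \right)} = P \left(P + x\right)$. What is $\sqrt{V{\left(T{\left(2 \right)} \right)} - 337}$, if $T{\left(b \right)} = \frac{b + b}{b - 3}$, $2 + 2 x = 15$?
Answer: $i \sqrt{347} \approx 18.628 i$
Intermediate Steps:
$x = \frac{13}{2}$ ($x = -1 + \frac{1}{2} \cdot 15 = -1 + \frac{15}{2} = \frac{13}{2} \approx 6.5$)
$T{\left(b \right)} = \frac{2 b}{-3 + b}$
$V{\left(P \right)} = P \left(\frac{13}{2} + P\right)$ ($V{\left(P \right)} = P \left(P + \frac{13}{2}\right) = P \left(\frac{13}{2} + P\right)$)
$\sqrt{V{\left(T{\left(2 \right)} \right)} - 337} = \sqrt{\frac{2 \cdot 2 \frac{1}{-3 + 2} \left(13 + 2 \cdot 2 \cdot 2 \frac{1}{-3 + 2}\right)}{2} - 337} = \sqrt{\frac{2 \cdot 2 \frac{1}{-1} \left(13 + 2 \cdot 2 \cdot 2 \frac{1}{-1}\right)}{2} - 337} = \sqrt{\frac{2 \cdot 2 \left(-1\right) \left(13 + 2 \cdot 2 \cdot 2 \left(-1\right)\right)}{2} - 337} = \sqrt{\frac{1}{2} \left(-4\right) \left(13 + 2 \left(-4\right)\right) - 337} = \sqrt{\frac{1}{2} \left(-4\right) \left(13 - 8\right) - 337} = \sqrt{\frac{1}{2} \left(-4\right) 5 - 337} = \sqrt{-10 - 337} = \sqrt{-347} = i \sqrt{347}$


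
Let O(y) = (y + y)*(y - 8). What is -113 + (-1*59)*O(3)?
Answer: 1657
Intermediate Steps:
O(y) = 2*y*(-8 + y) (O(y) = (2*y)*(-8 + y) = 2*y*(-8 + y))
-113 + (-1*59)*O(3) = -113 + (-1*59)*(2*3*(-8 + 3)) = -113 - 118*3*(-5) = -113 - 59*(-30) = -113 + 1770 = 1657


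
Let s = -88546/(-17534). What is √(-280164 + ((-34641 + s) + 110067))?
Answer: I*√15735833707891/8767 ≈ 452.47*I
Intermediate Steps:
s = 44273/8767 (s = -88546*(-1/17534) = 44273/8767 ≈ 5.0500)
√(-280164 + ((-34641 + s) + 110067)) = √(-280164 + ((-34641 + 44273/8767) + 110067)) = √(-280164 + (-303653374/8767 + 110067)) = √(-280164 + 661304015/8767) = √(-1794893773/8767) = I*√15735833707891/8767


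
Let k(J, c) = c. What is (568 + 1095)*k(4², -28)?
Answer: -46564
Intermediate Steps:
(568 + 1095)*k(4², -28) = (568 + 1095)*(-28) = 1663*(-28) = -46564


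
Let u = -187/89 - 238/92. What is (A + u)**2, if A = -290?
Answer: 1455528841209/16760836 ≈ 86841.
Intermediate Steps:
u = -19193/4094 (u = -187*1/89 - 238*1/92 = -187/89 - 119/46 = -19193/4094 ≈ -4.6881)
(A + u)**2 = (-290 - 19193/4094)**2 = (-1206453/4094)**2 = 1455528841209/16760836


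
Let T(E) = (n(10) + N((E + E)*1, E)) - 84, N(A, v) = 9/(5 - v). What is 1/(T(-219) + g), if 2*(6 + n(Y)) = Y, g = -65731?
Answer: -224/14742775 ≈ -1.5194e-5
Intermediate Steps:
n(Y) = -6 + Y/2
T(E) = -85 - 9/(-5 + E) (T(E) = ((-6 + (1/2)*10) - 9/(-5 + E)) - 84 = ((-6 + 5) - 9/(-5 + E)) - 84 = (-1 - 9/(-5 + E)) - 84 = -85 - 9/(-5 + E))
1/(T(-219) + g) = 1/((416 - 85*(-219))/(-5 - 219) - 65731) = 1/((416 + 18615)/(-224) - 65731) = 1/(-1/224*19031 - 65731) = 1/(-19031/224 - 65731) = 1/(-14742775/224) = -224/14742775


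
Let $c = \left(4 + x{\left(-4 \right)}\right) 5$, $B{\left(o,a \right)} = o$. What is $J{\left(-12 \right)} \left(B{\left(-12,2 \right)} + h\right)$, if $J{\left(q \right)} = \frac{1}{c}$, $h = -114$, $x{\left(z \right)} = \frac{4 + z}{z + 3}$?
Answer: $- \frac{63}{10} \approx -6.3$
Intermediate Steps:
$x{\left(z \right)} = \frac{4 + z}{3 + z}$
$c = 20$ ($c = \left(4 + \frac{4 - 4}{3 - 4}\right) 5 = \left(4 + \frac{1}{-1} \cdot 0\right) 5 = \left(4 - 0\right) 5 = \left(4 + 0\right) 5 = 4 \cdot 5 = 20$)
$J{\left(q \right)} = \frac{1}{20}$
$J{\left(-12 \right)} \left(B{\left(-12,2 \right)} + h\right) = \frac{-12 - 114}{20} = \frac{1}{20} \left(-126\right) = - \frac{63}{10}$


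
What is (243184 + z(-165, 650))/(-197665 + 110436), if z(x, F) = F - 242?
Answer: -243592/87229 ≈ -2.7926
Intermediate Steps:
z(x, F) = -242 + F
(243184 + z(-165, 650))/(-197665 + 110436) = (243184 + (-242 + 650))/(-197665 + 110436) = (243184 + 408)/(-87229) = 243592*(-1/87229) = -243592/87229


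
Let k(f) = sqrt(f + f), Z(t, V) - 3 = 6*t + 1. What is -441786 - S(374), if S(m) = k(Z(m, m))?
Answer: -441786 - 4*sqrt(281) ≈ -4.4185e+5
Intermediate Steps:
Z(t, V) = 4 + 6*t (Z(t, V) = 3 + (6*t + 1) = 3 + (1 + 6*t) = 4 + 6*t)
k(f) = sqrt(2)*sqrt(f) (k(f) = sqrt(2*f) = sqrt(2)*sqrt(f))
S(m) = sqrt(2)*sqrt(4 + 6*m)
-441786 - S(374) = -441786 - 2*sqrt(2 + 3*374) = -441786 - 2*sqrt(2 + 1122) = -441786 - 2*sqrt(1124) = -441786 - 2*2*sqrt(281) = -441786 - 4*sqrt(281)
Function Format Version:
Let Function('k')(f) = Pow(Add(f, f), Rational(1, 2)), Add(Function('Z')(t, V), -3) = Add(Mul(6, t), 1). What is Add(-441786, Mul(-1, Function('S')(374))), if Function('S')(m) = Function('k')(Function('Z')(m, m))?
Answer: Add(-441786, Mul(-4, Pow(281, Rational(1, 2)))) ≈ -4.4185e+5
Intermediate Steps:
Function('Z')(t, V) = Add(4, Mul(6, t)) (Function('Z')(t, V) = Add(3, Add(Mul(6, t), 1)) = Add(3, Add(1, Mul(6, t))) = Add(4, Mul(6, t)))
Function('k')(f) = Mul(Pow(2, Rational(1, 2)), Pow(f, Rational(1, 2))) (Function('k')(f) = Pow(Mul(2, f), Rational(1, 2)) = Mul(Pow(2, Rational(1, 2)), Pow(f, Rational(1, 2))))
Function('S')(m) = Mul(Pow(2, Rational(1, 2)), Pow(Add(4, Mul(6, m)), Rational(1, 2)))
Add(-441786, Mul(-1, Function('S')(374))) = Add(-441786, Mul(-1, Mul(2, Pow(Add(2, Mul(3, 374)), Rational(1, 2))))) = Add(-441786, Mul(-1, Mul(2, Pow(Add(2, 1122), Rational(1, 2))))) = Add(-441786, Mul(-1, Mul(2, Pow(1124, Rational(1, 2))))) = Add(-441786, Mul(-1, Mul(2, Mul(2, Pow(281, Rational(1, 2)))))) = Add(-441786, Mul(-1, Mul(4, Pow(281, Rational(1, 2))))) = Add(-441786, Mul(-4, Pow(281, Rational(1, 2))))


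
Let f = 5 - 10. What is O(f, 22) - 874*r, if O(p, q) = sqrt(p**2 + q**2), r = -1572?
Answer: 1373928 + sqrt(509) ≈ 1.3740e+6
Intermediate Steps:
f = -5
O(f, 22) - 874*r = sqrt((-5)**2 + 22**2) - 874*(-1572) = sqrt(25 + 484) + 1373928 = sqrt(509) + 1373928 = 1373928 + sqrt(509)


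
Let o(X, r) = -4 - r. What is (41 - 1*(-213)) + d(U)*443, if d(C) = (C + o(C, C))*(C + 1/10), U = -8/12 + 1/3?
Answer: 10012/15 ≈ 667.47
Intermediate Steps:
U = -⅓ (U = -8*1/12 + 1*(⅓) = -⅔ + ⅓ = -⅓ ≈ -0.33333)
d(C) = -⅖ - 4*C (d(C) = (C + (-4 - C))*(C + 1/10) = -4*(C + ⅒) = -4*(⅒ + C) = -⅖ - 4*C)
(41 - 1*(-213)) + d(U)*443 = (41 - 1*(-213)) + (-⅖ - 4*(-⅓))*443 = (41 + 213) + (-⅖ + 4/3)*443 = 254 + (14/15)*443 = 254 + 6202/15 = 10012/15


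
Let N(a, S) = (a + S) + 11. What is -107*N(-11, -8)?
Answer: 856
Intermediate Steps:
N(a, S) = 11 + S + a (N(a, S) = (S + a) + 11 = 11 + S + a)
-107*N(-11, -8) = -107*(11 - 8 - 11) = -107*(-8) = 856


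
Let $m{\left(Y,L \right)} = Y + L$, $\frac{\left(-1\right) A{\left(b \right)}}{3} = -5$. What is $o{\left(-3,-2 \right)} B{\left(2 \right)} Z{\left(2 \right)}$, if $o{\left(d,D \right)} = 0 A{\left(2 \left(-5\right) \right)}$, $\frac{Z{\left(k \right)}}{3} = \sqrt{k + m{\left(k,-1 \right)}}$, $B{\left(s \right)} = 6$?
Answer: $0$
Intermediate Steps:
$A{\left(b \right)} = 15$ ($A{\left(b \right)} = \left(-3\right) \left(-5\right) = 15$)
$m{\left(Y,L \right)} = L + Y$
$Z{\left(k \right)} = 3 \sqrt{-1 + 2 k}$ ($Z{\left(k \right)} = 3 \sqrt{k + \left(-1 + k\right)} = 3 \sqrt{-1 + 2 k}$)
$o{\left(d,D \right)} = 0$ ($o{\left(d,D \right)} = 0 \cdot 15 = 0$)
$o{\left(-3,-2 \right)} B{\left(2 \right)} Z{\left(2 \right)} = 0 \cdot 6 \cdot 3 \sqrt{-1 + 2 \cdot 2} = 0 \cdot 3 \sqrt{-1 + 4} = 0 \cdot 3 \sqrt{3} = 0$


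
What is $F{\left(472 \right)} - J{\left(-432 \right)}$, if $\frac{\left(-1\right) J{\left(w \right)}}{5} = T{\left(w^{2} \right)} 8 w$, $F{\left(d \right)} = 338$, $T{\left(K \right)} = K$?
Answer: $-3224862382$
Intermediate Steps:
$J{\left(w \right)} = - 40 w^{3}$ ($J{\left(w \right)} = - 5 w^{2} \cdot 8 w = - 5 \cdot 8 w^{2} w = - 5 \cdot 8 w^{3} = - 40 w^{3}$)
$F{\left(472 \right)} - J{\left(-432 \right)} = 338 - - 40 \left(-432\right)^{3} = 338 - \left(-40\right) \left(-80621568\right) = 338 - 3224862720 = -3224862382$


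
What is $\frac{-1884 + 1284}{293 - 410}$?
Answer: $\frac{200}{39} \approx 5.1282$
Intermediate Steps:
$\frac{-1884 + 1284}{293 - 410} = - \frac{600}{-117} = \left(-600\right) \left(- \frac{1}{117}\right) = \frac{200}{39}$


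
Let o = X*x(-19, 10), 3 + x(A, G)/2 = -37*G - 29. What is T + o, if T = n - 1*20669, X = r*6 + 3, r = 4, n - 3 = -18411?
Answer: -60785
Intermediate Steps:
n = -18408 (n = 3 - 18411 = -18408)
X = 27 (X = 4*6 + 3 = 24 + 3 = 27)
x(A, G) = -64 - 74*G (x(A, G) = -6 + 2*(-37*G - 29) = -6 + 2*(-29 - 37*G) = -6 + (-58 - 74*G) = -64 - 74*G)
T = -39077 (T = -18408 - 1*20669 = -18408 - 20669 = -39077)
o = -21708 (o = 27*(-64 - 74*10) = 27*(-64 - 740) = 27*(-804) = -21708)
T + o = -39077 - 21708 = -60785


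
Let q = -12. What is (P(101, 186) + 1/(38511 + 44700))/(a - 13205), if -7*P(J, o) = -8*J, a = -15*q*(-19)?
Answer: -13446899/1936736025 ≈ -0.0069431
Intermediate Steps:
a = -3420 (a = -15*(-12)*(-19) = 180*(-19) = -3420)
P(J, o) = 8*J/7 (P(J, o) = -(-8)*J/7 = 8*J/7)
(P(101, 186) + 1/(38511 + 44700))/(a - 13205) = ((8/7)*101 + 1/(38511 + 44700))/(-3420 - 13205) = (808/7 + 1/83211)/(-16625) = (808/7 + 1/83211)*(-1/16625) = (67234495/582477)*(-1/16625) = -13446899/1936736025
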